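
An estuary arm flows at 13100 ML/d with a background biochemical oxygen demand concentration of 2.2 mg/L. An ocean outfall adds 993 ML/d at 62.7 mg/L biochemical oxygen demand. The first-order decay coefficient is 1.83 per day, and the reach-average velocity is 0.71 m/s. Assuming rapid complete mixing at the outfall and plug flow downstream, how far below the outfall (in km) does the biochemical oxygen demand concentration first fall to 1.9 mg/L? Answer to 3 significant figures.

Flow-weighted average: C = (13100·2.200 + 993.0·62.70) / 14090 = 91080/14090 = 6.463 mg/L.
Set 6.463·exp(−k·t) = 1.9 → t = ln(6.463/1.9)/k = 57800 s = 16.06 h.
Distance = v·t = 0.71·57800 = 41040 m = 41.04 km.

41.0 km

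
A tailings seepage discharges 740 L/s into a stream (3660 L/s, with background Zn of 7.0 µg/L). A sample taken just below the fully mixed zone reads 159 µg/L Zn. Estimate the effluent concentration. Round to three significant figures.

Mass balance: 3660·7.000 + 740.0·Cₑ = 4400·159.0
→ Cₑ = (4400·159.0 − 3660·7.000) / 740.0 = 910.8 µg/L.

911 µg/L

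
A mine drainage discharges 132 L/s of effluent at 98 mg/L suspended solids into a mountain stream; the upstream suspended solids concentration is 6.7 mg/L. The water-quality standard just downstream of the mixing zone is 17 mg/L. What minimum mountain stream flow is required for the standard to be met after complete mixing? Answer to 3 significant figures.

1040 L/s

Set C_mix = 17: (Q·6.700 + 132.0·98.00) / (Q + 132.0) = 17
→ Q = 132.0·(98.00 − 17)/(17 − 6.700) = 1038 L/s.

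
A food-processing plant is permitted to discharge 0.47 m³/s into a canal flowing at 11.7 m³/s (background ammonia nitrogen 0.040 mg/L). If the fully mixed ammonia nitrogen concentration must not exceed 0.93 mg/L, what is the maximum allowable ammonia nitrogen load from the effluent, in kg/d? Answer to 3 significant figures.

Mass balance at the limit: 11.70·0.04000 + 0.4700·Cₑ = 12.17·0.93 → Cₑ = 23.09 mg/L.
Load = 0.4700 m³/s × 23.09 g/m³ × 86 400 s/d = 937.4 kg/d.

937 kg/d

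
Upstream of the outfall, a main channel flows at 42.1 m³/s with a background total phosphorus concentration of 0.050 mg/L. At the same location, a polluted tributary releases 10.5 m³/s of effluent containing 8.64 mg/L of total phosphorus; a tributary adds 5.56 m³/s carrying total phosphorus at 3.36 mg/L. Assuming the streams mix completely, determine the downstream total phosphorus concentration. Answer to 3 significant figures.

After mixing, C = (42.10·0.05000 + 10.50·8.640 + 5.560·3.360) / 58.16 = 111.5/58.16 = 1.917 mg/L.

1.92 mg/L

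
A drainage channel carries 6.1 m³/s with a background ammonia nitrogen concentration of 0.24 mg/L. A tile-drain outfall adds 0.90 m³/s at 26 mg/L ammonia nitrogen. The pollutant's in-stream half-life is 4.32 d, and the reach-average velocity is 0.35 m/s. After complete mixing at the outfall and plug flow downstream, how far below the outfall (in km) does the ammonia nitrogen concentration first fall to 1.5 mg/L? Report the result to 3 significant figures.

Conservation of mass: C = (6.100·0.2400 + 0.9000·26.00) / 7.000 = 24.86/7.000 = 3.552 mg/L.
Half-life 4.32 d → k = ln 2 / 4.32 = 0.1605 d⁻¹.
Set 3.552·exp(−k·t) = 1.5 → t = ln(3.552/1.5)/k = 464200 s = 128.9 h.
Distance = v·t = 0.35·464200 = 162500 m = 162.5 km.

162 km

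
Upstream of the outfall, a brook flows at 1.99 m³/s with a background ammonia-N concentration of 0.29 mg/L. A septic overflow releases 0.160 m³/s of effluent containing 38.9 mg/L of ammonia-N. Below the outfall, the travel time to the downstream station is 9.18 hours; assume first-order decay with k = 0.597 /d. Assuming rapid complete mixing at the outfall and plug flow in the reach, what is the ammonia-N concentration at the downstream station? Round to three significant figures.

2.52 mg/L

Mass balance: C = (1.990·0.2900 + 0.1600·38.90) / 2.150 = 6.801/2.150 = 3.163 mg/L.
Applying C = C₀e^(−kt): 3.163 × 0.7958 = 2.517 mg/L.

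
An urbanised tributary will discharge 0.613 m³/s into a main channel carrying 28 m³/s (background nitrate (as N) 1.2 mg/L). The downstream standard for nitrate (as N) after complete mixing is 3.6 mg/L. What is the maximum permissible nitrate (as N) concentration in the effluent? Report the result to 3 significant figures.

At the limit, (Qr·Cr + Qe·Cₑ)/(Qr + Qe) = 3.6:
Cₑ = (28.61·3.6 − 28.00·1.200) / 0.6130 = 113.2 mg/L.

113 mg/L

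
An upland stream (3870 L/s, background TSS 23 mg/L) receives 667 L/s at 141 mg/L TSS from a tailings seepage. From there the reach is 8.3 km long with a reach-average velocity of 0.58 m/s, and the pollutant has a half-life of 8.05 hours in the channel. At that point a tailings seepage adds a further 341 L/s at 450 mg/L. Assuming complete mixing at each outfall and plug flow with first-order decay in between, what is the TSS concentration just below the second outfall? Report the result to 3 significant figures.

58.1 mg/L

After mixing, C = (3870·23.00 + 667.0·141.0) / 4537 = 183100/4537 = 40.35 mg/L; combined flow 4537 L/s.
Travel time t = 8.3·1000 / 0.58 = 14310 s = 3.975 h.
Half-life 8.05 h → k = ln 2 / 8.05 = 0.08611 h⁻¹ = 2.067 d⁻¹.
Applying C = C₀e^(−kt): 40.35 × 0.7102 = 28.65 mg/L.
At the second outfall, C = (4537·28.65 + 341.0·450.0) / (4537 + 341.0) = 58.11 mg/L.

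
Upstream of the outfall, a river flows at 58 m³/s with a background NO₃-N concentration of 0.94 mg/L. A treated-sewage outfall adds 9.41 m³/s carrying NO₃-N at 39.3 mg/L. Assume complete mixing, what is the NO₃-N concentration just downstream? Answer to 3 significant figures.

Mixed concentration C = ΣQC/ΣQ = (58.00·0.9400 + 9.410·39.30) / 67.41 = 424.3/67.41 = 6.295 mg/L.

6.29 mg/L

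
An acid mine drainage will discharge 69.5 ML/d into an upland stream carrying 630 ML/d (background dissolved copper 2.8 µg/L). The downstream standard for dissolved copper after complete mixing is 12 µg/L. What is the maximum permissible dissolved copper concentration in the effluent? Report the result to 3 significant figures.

At the limit, (Qr·Cr + Qe·Cₑ)/(Qr + Qe) = 12:
Cₑ = (699.5·12 − 630.0·2.800) / 69.50 = 95.40 µg/L.

95.4 µg/L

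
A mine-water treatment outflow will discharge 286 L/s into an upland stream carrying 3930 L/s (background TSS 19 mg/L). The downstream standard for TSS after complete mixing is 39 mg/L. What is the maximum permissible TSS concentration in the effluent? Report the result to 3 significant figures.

314 mg/L

At the limit, (Qr·Cr + Qe·Cₑ)/(Qr + Qe) = 39:
Cₑ = (4216·39 − 3930·19.00) / 286.0 = 313.8 mg/L.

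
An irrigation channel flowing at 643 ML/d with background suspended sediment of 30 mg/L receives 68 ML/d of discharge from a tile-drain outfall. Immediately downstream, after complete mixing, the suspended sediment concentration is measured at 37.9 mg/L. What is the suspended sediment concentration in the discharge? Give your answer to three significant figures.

Mass balance: 643.0·30.00 + 68.00·Cₑ = 711.0·37.90
→ Cₑ = (711.0·37.90 − 643.0·30.00) / 68.00 = 112.6 mg/L.

113 mg/L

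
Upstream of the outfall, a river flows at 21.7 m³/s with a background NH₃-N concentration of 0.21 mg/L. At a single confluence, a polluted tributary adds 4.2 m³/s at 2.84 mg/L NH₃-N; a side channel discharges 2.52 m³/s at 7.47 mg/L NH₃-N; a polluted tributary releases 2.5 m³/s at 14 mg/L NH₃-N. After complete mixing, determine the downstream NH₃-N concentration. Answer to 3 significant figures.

2.27 mg/L

Mixed concentration C = ΣQC/ΣQ = (21.70·0.2100 + 4.200·2.840 + 2.520·7.470 + 2.500·14.00) / 30.92 = 70.31/30.92 = 2.274 mg/L.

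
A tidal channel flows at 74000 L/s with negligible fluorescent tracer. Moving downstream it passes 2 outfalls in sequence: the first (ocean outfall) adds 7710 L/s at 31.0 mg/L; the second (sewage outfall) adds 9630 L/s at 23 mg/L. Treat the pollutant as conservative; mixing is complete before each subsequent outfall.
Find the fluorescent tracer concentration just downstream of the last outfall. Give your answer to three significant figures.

Below outfall 1: Q → 81710 L/s, C = (74000·0 + 7710·31.00)/81710 = 2.925 mg/L.
Below outfall 2: Q → 91340 L/s, C = (81710·2.925 + 9630·23.00)/91340 = 5.042 mg/L.

5.04 mg/L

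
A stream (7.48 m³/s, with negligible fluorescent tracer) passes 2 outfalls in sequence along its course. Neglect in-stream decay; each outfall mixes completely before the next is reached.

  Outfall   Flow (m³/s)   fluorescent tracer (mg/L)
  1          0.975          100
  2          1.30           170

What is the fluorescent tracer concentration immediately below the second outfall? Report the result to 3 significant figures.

32.6 mg/L

After outfall 1: Q = 7.480 + 0.9750 = 8.455 m³/s; C = (7.480·0 + 0.9750·100.0)/8.455 = 11.53 mg/L.
After outfall 2: Q = 8.455 + 1.300 = 9.755 m³/s; C = (8.455·11.53 + 1.300·170.0)/9.755 = 32.65 mg/L.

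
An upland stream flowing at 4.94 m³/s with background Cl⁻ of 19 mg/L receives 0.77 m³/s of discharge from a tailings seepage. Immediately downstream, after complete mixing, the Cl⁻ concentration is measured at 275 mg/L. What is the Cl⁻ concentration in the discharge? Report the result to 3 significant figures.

1920 mg/L

Mass balance: 4.940·19.00 + 0.7700·Cₑ = 5.710·275.0
→ Cₑ = (5.710·275.0 − 4.940·19.00) / 0.7700 = 1917 mg/L.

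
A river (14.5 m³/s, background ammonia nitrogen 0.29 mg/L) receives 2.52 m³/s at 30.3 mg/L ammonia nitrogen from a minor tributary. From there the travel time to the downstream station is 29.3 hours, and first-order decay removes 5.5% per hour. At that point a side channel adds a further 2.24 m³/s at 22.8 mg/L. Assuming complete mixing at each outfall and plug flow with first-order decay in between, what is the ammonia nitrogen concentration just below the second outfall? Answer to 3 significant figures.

Flow-weighted average: C = (14.50·0.2900 + 2.520·30.30) / 17.02 = 80.56/17.02 = 4.733 mg/L; combined flow 17.02 m³/s.
5.5%/h lost → k = −ln(1 − 0.055) = 0.05657 h⁻¹.
Decay over the reach: 4.733·exp(−kt) = 4.733·0.1906 = 0.9022 mg/L.
At the second outfall, C = (17.02·0.9022 + 2.240·22.80) / (17.02 + 2.240) = 3.449 mg/L.

3.45 mg/L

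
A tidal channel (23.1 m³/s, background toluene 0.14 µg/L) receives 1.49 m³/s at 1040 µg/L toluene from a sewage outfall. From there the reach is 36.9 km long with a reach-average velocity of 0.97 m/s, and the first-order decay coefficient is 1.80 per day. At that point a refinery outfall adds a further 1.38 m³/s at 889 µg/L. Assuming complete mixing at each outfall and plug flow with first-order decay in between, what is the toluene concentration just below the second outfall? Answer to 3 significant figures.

Conservation of mass: C = (23.10·0.1400 + 1.490·1040) / 24.59 = 1553/24.59 = 63.15 µg/L; combined flow 24.59 m³/s.
Travel time t = 36.9·1000 / 0.97 = 38040 s = 10.57 h.
Applying C = C₀e^(−kt): 63.15 × 0.4527 = 28.59 µg/L.
At the second outfall, C = (24.59·28.59 + 1.380·889.0) / (24.59 + 1.380) = 74.31 µg/L.

74.3 µg/L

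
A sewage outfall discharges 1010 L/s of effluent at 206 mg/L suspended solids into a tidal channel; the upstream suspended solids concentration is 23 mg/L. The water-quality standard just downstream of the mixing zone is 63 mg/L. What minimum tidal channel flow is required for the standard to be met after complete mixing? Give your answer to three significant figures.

Set C_mix = 63: (Q·23.00 + 1010·206.0) / (Q + 1010) = 63
→ Q = 1010·(206.0 − 63)/(63 − 23.00) = 3611 L/s.

3610 L/s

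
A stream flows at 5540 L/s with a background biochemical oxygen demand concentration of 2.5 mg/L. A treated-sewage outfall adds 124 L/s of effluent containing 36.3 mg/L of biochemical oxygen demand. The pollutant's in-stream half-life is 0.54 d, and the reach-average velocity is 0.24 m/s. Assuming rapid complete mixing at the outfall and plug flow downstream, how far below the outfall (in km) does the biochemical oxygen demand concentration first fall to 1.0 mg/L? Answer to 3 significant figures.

19.0 km

After mixing, C = (5540·2.500 + 124.0·36.30) / 5664 = 18350/5664 = 3.240 mg/L.
Half-life 0.54 d → k = ln 2 / 0.54 = 1.284 d⁻¹.
Set 3.240·exp(−k·t) = 1.0 → t = ln(3.240/1.0)/k = 79130 s = 21.98 h.
Distance = v·t = 0.24·79130 = 18990 m = 18.99 km.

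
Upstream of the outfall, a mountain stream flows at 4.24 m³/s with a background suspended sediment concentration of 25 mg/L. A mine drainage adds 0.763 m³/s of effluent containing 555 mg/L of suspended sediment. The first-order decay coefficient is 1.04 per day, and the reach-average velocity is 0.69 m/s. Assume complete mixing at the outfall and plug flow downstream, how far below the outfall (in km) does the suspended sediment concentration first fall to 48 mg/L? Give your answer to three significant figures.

45.3 km

Flow-weighted average: C = (4.240·25.00 + 0.7630·555.0) / 5.003 = 529.5/5.003 = 105.8 mg/L.
Set 105.8·exp(−k·t) = 48 → t = ln(105.8/48)/k = 65680 s = 18.25 h.
Distance = v·t = 0.69·65680 = 45320 m = 45.32 km.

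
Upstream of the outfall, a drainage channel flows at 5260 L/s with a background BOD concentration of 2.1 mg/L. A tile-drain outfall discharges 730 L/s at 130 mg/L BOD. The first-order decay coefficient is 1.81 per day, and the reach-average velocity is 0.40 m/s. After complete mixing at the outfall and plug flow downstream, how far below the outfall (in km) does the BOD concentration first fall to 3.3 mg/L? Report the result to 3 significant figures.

Flow-weighted average: C = (5260·2.100 + 730.0·130.0) / 5990 = 105900/5990 = 17.69 mg/L.
Set 17.69·exp(−k·t) = 3.3 → t = ln(17.69/3.3)/k = 80140 s = 22.26 h.
Distance = v·t = 0.40·80140 = 32060 m = 32.06 km.

32.1 km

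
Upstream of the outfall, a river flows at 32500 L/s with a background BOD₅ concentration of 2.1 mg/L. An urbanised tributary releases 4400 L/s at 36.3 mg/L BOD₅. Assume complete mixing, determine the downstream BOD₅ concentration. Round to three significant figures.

Flow-weighted average: C = (32500·2.100 + 4400·36.30) / 36900 = 228000/36900 = 6.178 mg/L.

6.18 mg/L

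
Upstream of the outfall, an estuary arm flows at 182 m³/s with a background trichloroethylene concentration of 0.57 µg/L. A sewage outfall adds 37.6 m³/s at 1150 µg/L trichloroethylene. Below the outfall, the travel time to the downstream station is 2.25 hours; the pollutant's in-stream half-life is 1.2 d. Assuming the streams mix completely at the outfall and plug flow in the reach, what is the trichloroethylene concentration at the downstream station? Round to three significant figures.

187 µg/L

Mixed concentration C = ΣQC/ΣQ = (182.0·0.5700 + 37.60·1150) / 219.6 = 43340/219.6 = 197.4 µg/L.
Half-life 1.2 d → k = ln 2 / 1.2 = 0.5776 d⁻¹.
First-order decay: C = 197.4·exp(−k·t) = 197.4·0.9473 = 187.0 µg/L.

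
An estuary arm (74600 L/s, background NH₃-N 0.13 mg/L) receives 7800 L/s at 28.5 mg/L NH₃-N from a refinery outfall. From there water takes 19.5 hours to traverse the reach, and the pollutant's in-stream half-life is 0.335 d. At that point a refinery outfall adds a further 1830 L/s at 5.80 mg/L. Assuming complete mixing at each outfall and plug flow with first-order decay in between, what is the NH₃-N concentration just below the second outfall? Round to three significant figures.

0.639 mg/L

Conservation of mass: C = (74600·0.1300 + 7800·28.50) / 82400 = 232000/82400 = 2.816 mg/L; combined flow 82400 L/s.
Half-life 0.335 d → k = ln 2 / 0.335 = 2.069 d⁻¹.
Applying C = C₀e^(−kt): 2.816 × 0.1862 = 0.5241 mg/L.
Second outfall: C = (82400·0.5241 + 1830·5.800)/84230 = 0.6388 mg/L.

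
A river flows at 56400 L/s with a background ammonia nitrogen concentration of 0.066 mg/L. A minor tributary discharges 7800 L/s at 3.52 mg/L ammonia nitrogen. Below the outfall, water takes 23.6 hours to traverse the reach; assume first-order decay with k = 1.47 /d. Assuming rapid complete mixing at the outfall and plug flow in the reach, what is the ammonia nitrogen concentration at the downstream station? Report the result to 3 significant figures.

Flow-weighted average: C = (56400·0.06600 + 7800·3.520) / 64200 = 31180/64200 = 0.4856 mg/L.
Decay over the reach: 0.4856·exp(−kt) = 0.4856·0.2356 = 0.1144 mg/L.

0.114 mg/L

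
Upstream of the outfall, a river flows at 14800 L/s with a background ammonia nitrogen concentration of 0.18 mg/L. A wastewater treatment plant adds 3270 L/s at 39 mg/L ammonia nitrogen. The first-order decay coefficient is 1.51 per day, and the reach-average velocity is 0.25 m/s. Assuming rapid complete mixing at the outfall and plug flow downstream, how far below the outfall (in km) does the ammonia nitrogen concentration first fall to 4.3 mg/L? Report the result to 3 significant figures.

Flow-weighted average: C = (14800·0.1800 + 3270·39.00) / 18070 = 130200/18070 = 7.205 mg/L.
Set 7.205·exp(−k·t) = 4.3 → t = ln(7.205/4.3)/k = 29530 s = 8.204 h.
Distance = v·t = 0.25·29530 = 7383 m = 7.383 km.

7.38 km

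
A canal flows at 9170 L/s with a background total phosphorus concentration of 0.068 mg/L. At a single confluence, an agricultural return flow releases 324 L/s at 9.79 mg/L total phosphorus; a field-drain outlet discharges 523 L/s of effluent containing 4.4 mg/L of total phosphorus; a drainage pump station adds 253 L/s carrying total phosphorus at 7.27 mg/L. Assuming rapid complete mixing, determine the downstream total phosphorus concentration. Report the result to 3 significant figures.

0.773 mg/L

Mixed concentration C = ΣQC/ΣQ = (9170·0.06800 + 324.0·9.790 + 523.0·4.400 + 253.0·7.270) / 10270 = 7936/10270 = 0.7727 mg/L.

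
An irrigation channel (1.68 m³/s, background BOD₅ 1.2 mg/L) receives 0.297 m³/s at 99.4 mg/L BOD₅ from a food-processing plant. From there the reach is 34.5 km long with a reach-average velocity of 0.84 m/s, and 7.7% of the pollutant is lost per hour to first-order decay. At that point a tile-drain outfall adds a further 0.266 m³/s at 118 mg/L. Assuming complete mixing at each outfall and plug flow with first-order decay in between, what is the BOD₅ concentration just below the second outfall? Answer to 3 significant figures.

Flow-weighted average: C = (1.680·1.200 + 0.2970·99.40) / 1.977 = 31.54/1.977 = 15.95 mg/L; combined flow 1.977 m³/s.
Travel time t = 34.5·1000 / 0.84 = 41070 s = 11.41 h.
7.7%/h lost → k = −ln(1 − 0.077) = 0.08013 h⁻¹.
After decay, C = 15.95 × e^(−kt) = 15.95 × 0.4009 = 6.395 mg/L.
At the second outfall, C = (1.977·6.395 + 0.2660·118.0) / (1.977 + 0.2660) = 19.63 mg/L.

19.6 mg/L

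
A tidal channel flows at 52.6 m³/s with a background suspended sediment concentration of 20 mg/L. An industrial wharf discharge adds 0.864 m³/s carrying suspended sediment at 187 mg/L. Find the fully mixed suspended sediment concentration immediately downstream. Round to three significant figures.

22.7 mg/L

Flow-weighted average: C = (52.60·20.00 + 0.8640·187.0) / 53.46 = 1214/53.46 = 22.70 mg/L.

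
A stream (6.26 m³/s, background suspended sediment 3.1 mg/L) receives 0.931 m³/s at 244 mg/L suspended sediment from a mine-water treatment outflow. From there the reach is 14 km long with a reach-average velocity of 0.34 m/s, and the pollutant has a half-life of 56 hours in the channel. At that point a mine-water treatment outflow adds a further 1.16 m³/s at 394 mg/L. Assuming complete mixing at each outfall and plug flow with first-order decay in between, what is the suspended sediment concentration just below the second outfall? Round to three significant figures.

80.4 mg/L

Flow-weighted average: C = (6.260·3.100 + 0.9310·244.0) / 7.191 = 246.6/7.191 = 34.29 mg/L; combined flow 7.191 m³/s.
Travel time t = 14·1000 / 0.34 = 41180 s = 11.44 h.
Half-life 56 h → k = ln 2 / 56 = 0.01238 h⁻¹ = 0.2971 d⁻¹.
First-order decay: C = 34.29·exp(−k·t) = 34.29·0.8680 = 29.76 mg/L.
At the second outfall, C = (7.191·29.76 + 1.160·394.0) / (7.191 + 1.160) = 80.36 mg/L.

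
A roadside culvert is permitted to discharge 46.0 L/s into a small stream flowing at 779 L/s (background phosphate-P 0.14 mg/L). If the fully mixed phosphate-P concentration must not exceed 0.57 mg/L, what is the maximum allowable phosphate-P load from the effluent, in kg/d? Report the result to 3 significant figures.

31.2 kg/d

Mass balance at the limit: 779.0·0.1400 + 46.00·Cₑ = 825.0·0.57 → Cₑ = 7.852 mg/L.
46.00 L/s = 0.04600 m³/s. Load = 0.04600 m³/s × 7.852 g/m³ × 86 400 s/d = 31.21 kg/d.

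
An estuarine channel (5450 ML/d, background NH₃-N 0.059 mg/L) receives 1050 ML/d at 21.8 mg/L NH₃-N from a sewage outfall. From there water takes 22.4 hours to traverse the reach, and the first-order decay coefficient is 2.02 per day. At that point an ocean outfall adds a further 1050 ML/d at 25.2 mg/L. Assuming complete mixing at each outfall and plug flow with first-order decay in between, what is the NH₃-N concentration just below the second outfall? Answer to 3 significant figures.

Flow-weighted average: C = (5450·0.05900 + 1050·21.80) / 6500 = 23210/6500 = 3.571 mg/L; combined flow 6500 ML/d.
Applying C = C₀e^(−kt): 3.571 × 0.1518 = 0.5420 mg/L.
Second outfall: C = (6500·0.5420 + 1050·25.20)/7550 = 3.971 mg/L.

3.97 mg/L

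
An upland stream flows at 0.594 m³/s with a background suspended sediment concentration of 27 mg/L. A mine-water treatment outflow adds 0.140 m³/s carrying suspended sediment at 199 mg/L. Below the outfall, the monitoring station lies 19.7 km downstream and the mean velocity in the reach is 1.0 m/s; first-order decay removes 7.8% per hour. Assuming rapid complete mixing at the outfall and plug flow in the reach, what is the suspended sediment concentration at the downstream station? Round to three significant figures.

After mixing, C = (0.5940·27.00 + 0.1400·199.0) / 0.7340 = 43.90/0.7340 = 59.81 mg/L.
Travel time t = 19.7·1000 / 1.0 = 19700 s = 5.472 h.
7.8%/h lost → k = −ln(1 − 0.078) = 0.08121 h⁻¹.
Applying C = C₀e^(−kt): 59.81 × 0.6412 = 38.35 mg/L.

38.3 mg/L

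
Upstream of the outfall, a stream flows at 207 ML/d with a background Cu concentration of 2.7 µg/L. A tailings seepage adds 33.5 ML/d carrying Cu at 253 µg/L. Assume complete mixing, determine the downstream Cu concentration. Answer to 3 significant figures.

After mixing, C = (207.0·2.700 + 33.50·253.0) / 240.5 = 9034/240.5 = 37.57 µg/L.

37.6 µg/L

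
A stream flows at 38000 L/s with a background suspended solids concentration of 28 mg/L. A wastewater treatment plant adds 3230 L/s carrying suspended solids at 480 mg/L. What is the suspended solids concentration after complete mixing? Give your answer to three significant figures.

63.4 mg/L

Flow-weighted average: C = (38000·28.00 + 3230·480.0) / 41230 = 2614000/41230 = 63.41 mg/L.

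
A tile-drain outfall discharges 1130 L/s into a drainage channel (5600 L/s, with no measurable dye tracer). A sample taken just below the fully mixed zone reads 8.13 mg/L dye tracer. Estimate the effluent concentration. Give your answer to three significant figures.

48.4 mg/L

Mass balance: 5600·0 + 1130·Cₑ = 6730·8.130
→ Cₑ = (6730·8.130 − 5600·0) / 1130 = 48.42 mg/L.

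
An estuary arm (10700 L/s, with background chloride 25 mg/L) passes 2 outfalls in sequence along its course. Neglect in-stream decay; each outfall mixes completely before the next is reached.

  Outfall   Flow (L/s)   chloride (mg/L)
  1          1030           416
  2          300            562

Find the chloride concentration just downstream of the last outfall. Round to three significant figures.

71.9 mg/L

Outfall 1: combined Q = 11730 L/s; C = (10700·25.00 + 1030·416.0)/11730 = 59.33 mg/L.
Outfall 2: combined Q = 12030 L/s; C = (11730·59.33 + 300.0·562.0)/12030 = 71.87 mg/L.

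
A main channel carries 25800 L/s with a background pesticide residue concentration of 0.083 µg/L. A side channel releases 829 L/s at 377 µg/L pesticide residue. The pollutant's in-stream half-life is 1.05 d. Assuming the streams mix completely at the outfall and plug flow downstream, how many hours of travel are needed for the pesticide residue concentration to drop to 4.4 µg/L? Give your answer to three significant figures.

Conservation of mass: C = (25800·0.08300 + 829.0·377.0) / 26630 = 314700/26630 = 11.82 µg/L.
Half-life 1.05 d → k = ln 2 / 1.05 = 0.6601 d⁻¹.
11.82·exp(−k·t) = 4.4 → t = ln(11.82/4.4)/k = 129300 s = 35.92 h.

35.9 h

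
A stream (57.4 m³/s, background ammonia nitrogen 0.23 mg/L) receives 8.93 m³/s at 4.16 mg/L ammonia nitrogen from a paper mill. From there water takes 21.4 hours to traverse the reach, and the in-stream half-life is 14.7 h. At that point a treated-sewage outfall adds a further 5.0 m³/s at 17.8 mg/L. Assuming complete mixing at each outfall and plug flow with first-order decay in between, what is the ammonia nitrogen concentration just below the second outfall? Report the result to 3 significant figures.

1.51 mg/L

After mixing, C = (57.40·0.2300 + 8.930·4.160) / 66.33 = 50.35/66.33 = 0.7591 mg/L; combined flow 66.33 m³/s.
Half-life 14.7 h → k = ln 2 / 14.7 = 0.04715 h⁻¹ = 1.132 d⁻¹.
After decay, C = 0.7591 × e^(−kt) = 0.7591 × 0.3646 = 0.2767 mg/L.
Second outfall: C = (66.33·0.2767 + 5.000·17.80)/71.33 = 1.505 mg/L.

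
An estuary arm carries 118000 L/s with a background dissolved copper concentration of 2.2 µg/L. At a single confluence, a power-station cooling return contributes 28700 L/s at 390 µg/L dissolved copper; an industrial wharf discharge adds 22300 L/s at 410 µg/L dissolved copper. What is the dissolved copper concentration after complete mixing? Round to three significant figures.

122 µg/L

After mixing, C = (118000·2.200 + 28700·390.0 + 22300·410.0) / 169000 = 20600000/169000 = 121.9 µg/L.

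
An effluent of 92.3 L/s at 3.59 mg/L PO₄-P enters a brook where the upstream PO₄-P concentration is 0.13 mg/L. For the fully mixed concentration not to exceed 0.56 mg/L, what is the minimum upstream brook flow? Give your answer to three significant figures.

650 L/s

Set C_mix = 0.56: (Q·0.1300 + 92.30·3.590) / (Q + 92.30) = 0.56
→ Q = 92.30·(3.590 − 0.56)/(0.56 − 0.1300) = 650.4 L/s.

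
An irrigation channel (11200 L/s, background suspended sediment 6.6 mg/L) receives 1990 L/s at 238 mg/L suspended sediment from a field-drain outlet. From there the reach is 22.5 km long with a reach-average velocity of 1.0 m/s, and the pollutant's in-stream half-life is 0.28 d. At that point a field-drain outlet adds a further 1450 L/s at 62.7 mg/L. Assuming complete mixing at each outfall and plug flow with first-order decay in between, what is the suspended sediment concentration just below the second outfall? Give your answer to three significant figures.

25.8 mg/L

Mass balance: C = (11200·6.600 + 1990·238.0) / 13190 = 547500/13190 = 41.51 mg/L; combined flow 13190 L/s.
Travel time t = 22.5·1000 / 1.0 = 22500 s = 6.250 h.
Half-life 0.28 d → k = ln 2 / 0.28 = 2.476 d⁻¹.
Decay over the reach: 41.51·exp(−kt) = 41.51·0.5248 = 21.79 mg/L.
At the second outfall, C = (13190·21.79 + 1450·62.70) / (13190 + 1450) = 25.84 mg/L.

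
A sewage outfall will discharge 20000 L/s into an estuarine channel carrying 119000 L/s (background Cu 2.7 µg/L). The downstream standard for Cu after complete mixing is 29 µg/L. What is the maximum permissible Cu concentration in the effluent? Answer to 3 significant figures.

At the limit, (Qr·Cr + Qe·Cₑ)/(Qr + Qe) = 29:
Cₑ = (139000·29 − 119000·2.700) / 20000 = 185.5 µg/L.

185 µg/L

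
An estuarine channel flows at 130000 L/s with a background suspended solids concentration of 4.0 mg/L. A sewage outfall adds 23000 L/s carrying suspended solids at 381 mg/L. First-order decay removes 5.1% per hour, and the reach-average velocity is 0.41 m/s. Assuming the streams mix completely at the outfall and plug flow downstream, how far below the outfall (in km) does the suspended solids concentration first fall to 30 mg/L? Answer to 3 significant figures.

19.9 km

Mixed concentration C = ΣQC/ΣQ = (130000·4.000 + 23000·381.0) / 153000 = 9283000/153000 = 60.67 mg/L.
5.1%/h lost → k = −ln(1 − 0.051) = 0.05235 h⁻¹.
Set 60.67·exp(−k·t) = 30 → t = ln(60.67/30)/k = 48440 s = 13.45 h.
Distance = v·t = 0.41·48440 = 19860 m = 19.86 km.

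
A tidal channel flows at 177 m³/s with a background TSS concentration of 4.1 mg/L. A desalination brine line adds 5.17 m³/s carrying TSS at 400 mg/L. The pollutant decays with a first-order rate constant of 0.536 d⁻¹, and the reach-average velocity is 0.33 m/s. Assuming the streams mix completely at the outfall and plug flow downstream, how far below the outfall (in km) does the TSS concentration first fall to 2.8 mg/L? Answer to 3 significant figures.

Flow-weighted average: C = (177.0·4.100 + 5.170·400.0) / 182.2 = 2794/182.2 = 15.34 mg/L.
Set 15.34·exp(−k·t) = 2.8 → t = ln(15.34/2.8)/k = 274100 s = 76.14 h.
Distance = v·t = 0.33·274100 = 90460 m = 90.46 km.

90.5 km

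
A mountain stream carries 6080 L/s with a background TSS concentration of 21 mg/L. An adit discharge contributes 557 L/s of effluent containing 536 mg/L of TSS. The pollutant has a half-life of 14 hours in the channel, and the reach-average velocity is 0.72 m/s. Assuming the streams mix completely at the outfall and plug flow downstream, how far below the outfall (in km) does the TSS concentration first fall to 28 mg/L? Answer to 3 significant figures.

Conservation of mass: C = (6080·21.00 + 557.0·536.0) / 6637 = 426200/6637 = 64.22 mg/L.
Half-life 14 h → k = ln 2 / 14 = 0.04951 h⁻¹ = 1.188 d⁻¹.
Set 64.22·exp(−k·t) = 28 → t = ln(64.22/28)/k = 60360 s = 16.77 h.
Distance = v·t = 0.72·60360 = 43460 m = 43.46 km.

43.5 km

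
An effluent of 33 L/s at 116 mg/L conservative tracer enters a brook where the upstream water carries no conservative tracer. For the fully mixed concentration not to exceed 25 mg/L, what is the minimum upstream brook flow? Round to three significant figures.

Set C_mix = 25: (Q·0 + 33.00·116.0) / (Q + 33.00) = 25
→ Q = 33.00·(116.0 − 25)/(25 − 0) = 120.1 L/s.

120 L/s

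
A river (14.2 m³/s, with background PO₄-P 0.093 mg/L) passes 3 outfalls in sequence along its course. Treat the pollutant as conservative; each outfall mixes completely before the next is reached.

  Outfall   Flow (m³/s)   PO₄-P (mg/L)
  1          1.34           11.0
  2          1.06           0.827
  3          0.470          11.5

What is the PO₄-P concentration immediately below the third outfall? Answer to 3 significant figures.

Outfall 1: combined Q = 15.54 m³/s; C = (14.20·0.09300 + 1.340·11.00)/15.54 = 1.034 mg/L.
Outfall 2: combined Q = 16.60 m³/s; C = (15.54·1.034 + 1.060·0.8270)/16.60 = 1.020 mg/L.
Outfall 3: combined Q = 17.07 m³/s; C = (16.60·1.020 + 0.4700·11.50)/17.07 = 1.309 mg/L.

1.31 mg/L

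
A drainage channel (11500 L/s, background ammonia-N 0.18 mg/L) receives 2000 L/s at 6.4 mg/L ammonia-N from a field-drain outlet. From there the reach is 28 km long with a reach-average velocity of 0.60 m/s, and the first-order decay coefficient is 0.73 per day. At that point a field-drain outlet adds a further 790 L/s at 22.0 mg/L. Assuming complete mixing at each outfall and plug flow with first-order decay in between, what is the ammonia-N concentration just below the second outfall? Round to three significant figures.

1.92 mg/L

Flow-weighted average: C = (11500·0.1800 + 2000·6.400) / 13500 = 14870/13500 = 1.101 mg/L; combined flow 13500 L/s.
Travel time t = 28·1000 / 0.60 = 46670 s = 12.96 h.
After decay, C = 1.101 × e^(−kt) = 1.101 × 0.6742 = 0.7426 mg/L.
At the second outfall, C = (13500·0.7426 + 790.0·22.00) / (13500 + 790.0) = 1.918 mg/L.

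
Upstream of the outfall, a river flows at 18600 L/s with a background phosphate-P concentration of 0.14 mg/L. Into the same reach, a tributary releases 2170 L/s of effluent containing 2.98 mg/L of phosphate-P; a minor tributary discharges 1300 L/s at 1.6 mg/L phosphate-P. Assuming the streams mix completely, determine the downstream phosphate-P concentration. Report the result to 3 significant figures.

Mass balance: C = (18600·0.1400 + 2170·2.980 + 1300·1.600) / 22070 = 11150/22070 = 0.5052 mg/L.

0.505 mg/L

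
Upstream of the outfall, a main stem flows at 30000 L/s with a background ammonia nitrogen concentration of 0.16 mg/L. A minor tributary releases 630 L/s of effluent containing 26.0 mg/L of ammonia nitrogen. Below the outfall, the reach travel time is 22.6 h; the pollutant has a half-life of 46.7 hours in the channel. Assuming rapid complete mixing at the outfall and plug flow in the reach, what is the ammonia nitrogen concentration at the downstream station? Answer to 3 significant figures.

0.494 mg/L

Flow-weighted average: C = (30000·0.1600 + 630.0·26.00) / 30630 = 21180/30630 = 0.6915 mg/L.
Half-life 46.7 h → k = ln 2 / 46.7 = 0.01484 h⁻¹ = 0.3562 d⁻¹.
Decay over the reach: 0.6915·exp(−kt) = 0.6915·0.7150 = 0.4944 mg/L.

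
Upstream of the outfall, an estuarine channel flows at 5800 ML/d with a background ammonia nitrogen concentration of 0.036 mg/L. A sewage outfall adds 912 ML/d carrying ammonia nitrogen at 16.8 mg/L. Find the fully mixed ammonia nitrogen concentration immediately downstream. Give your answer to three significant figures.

2.31 mg/L

Mixed concentration C = ΣQC/ΣQ = (5800·0.03600 + 912.0·16.80) / 6712 = 15530/6712 = 2.314 mg/L.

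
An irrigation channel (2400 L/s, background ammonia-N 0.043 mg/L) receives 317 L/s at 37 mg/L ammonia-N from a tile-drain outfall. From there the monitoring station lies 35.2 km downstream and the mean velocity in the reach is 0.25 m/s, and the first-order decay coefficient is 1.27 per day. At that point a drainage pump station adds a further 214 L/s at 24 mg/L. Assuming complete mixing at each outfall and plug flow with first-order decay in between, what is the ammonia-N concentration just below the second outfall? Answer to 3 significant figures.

Flow-weighted average: C = (2400·0.04300 + 317.0·37.00) / 2717 = 11830/2717 = 4.355 mg/L; combined flow 2717 L/s.
Travel time t = 35.2·1000 / 0.25 = 140800 s = 39.11 h.
After decay, C = 4.355 × e^(−kt) = 4.355 × 0.1262 = 0.5497 mg/L.
Second outfall: C = (2717·0.5497 + 214.0·24.00)/2931 = 2.262 mg/L.

2.26 mg/L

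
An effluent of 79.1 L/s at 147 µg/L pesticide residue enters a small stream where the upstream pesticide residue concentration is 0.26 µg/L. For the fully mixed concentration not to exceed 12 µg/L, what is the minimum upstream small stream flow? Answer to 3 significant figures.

Set C_mix = 12: (Q·0.2600 + 79.10·147.0) / (Q + 79.10) = 12
→ Q = 79.10·(147.0 − 12)/(12 − 0.2600) = 909.6 L/s.

910 L/s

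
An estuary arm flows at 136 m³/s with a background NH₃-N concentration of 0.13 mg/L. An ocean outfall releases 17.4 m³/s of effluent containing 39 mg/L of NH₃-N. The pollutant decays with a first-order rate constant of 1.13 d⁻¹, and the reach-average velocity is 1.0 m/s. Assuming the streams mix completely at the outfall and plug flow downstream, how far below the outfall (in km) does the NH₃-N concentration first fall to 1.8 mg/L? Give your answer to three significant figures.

Conservation of mass: C = (136.0·0.1300 + 17.40·39.00) / 153.4 = 696.3/153.4 = 4.539 mg/L.
Set 4.539·exp(−k·t) = 1.8 → t = ln(4.539/1.8)/k = 70720 s = 19.64 h.
Distance = v·t = 1.0·70720 = 70720 m = 70.72 km.

70.7 km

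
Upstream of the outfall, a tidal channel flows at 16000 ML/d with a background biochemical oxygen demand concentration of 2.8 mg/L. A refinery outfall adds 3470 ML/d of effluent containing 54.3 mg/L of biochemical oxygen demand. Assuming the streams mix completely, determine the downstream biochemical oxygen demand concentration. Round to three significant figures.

After mixing, C = (16000·2.800 + 3470·54.30) / 19470 = 233200/19470 = 11.98 mg/L.

12.0 mg/L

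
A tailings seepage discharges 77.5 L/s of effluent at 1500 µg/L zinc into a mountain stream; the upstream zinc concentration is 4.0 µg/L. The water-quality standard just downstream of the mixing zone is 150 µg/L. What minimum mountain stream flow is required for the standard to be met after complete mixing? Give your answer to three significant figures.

Set C_mix = 150: (Q·4.000 + 77.50·1500) / (Q + 77.50) = 150
→ Q = 77.50·(1500 − 150)/(150 − 4.000) = 716.6 L/s.

717 L/s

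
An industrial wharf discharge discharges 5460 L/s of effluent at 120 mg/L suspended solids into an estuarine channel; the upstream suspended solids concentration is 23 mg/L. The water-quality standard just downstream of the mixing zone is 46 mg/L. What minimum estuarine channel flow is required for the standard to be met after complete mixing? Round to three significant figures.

17600 L/s

Set C_mix = 46: (Q·23.00 + 5460·120.0) / (Q + 5460) = 46
→ Q = 5460·(120.0 − 46)/(46 − 23.00) = 17570 L/s.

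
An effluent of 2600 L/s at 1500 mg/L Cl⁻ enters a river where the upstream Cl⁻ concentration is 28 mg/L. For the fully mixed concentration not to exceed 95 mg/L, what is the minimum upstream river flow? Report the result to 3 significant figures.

Set C_mix = 95: (Q·28.00 + 2600·1500) / (Q + 2600) = 95
→ Q = 2600·(1500 − 95)/(95 − 28.00) = 54520 L/s.

54500 L/s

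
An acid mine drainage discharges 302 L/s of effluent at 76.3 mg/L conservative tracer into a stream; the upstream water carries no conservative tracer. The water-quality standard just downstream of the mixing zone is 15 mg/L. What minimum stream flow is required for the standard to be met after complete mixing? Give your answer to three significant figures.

1230 L/s

Set C_mix = 15: (Q·0 + 302.0·76.30) / (Q + 302.0) = 15
→ Q = 302.0·(76.30 − 15)/(15 − 0) = 1234 L/s.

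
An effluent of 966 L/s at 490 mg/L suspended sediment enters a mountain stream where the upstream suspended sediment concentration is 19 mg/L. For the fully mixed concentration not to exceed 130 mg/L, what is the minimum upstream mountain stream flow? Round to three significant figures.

3130 L/s

Set C_mix = 130: (Q·19.00 + 966.0·490.0) / (Q + 966.0) = 130
→ Q = 966.0·(490.0 − 130)/(130 − 19.00) = 3133 L/s.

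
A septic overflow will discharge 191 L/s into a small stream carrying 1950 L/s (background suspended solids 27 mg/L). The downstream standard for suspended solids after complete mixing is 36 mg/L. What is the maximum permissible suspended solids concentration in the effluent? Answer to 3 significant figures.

128 mg/L

At the limit, (Qr·Cr + Qe·Cₑ)/(Qr + Qe) = 36:
Cₑ = (2141·36 − 1950·27.00) / 191.0 = 127.9 mg/L.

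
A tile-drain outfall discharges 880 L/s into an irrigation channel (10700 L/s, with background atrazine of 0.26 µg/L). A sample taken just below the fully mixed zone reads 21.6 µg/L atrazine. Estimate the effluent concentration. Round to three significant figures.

Mass balance: 10700·0.2600 + 880.0·Cₑ = 11580·21.60
→ Cₑ = (11580·21.60 − 10700·0.2600) / 880.0 = 281.1 µg/L.

281 µg/L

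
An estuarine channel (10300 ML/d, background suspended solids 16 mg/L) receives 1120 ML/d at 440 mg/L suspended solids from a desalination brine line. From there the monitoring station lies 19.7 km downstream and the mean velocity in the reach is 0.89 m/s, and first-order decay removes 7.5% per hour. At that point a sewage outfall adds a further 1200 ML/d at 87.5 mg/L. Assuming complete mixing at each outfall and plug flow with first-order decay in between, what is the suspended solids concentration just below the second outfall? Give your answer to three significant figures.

40.6 mg/L

Mixed concentration C = ΣQC/ΣQ = (10300·16.00 + 1120·440.0) / 11420 = 657600/11420 = 57.58 mg/L; combined flow 11420 ML/d.
Travel time t = 19.7·1000 / 0.89 = 22130 s = 6.149 h.
7.5%/h lost → k = −ln(1 − 0.075) = 0.07796 h⁻¹.
Applying C = C₀e^(−kt): 57.58 × 0.6192 = 35.65 mg/L.
At the second outfall, C = (11420·35.65 + 1200·87.50) / (11420 + 1200) = 40.58 mg/L.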